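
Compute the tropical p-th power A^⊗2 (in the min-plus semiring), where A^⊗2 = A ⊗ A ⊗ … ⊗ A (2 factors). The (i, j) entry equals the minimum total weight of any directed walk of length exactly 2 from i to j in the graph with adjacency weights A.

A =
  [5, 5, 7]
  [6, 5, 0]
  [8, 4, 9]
A^⊗2 =
  [10, 10, 5]
  [8, 4, 5]
  [10, 9, 4]

Each entry (A^⊗2)_ij equals the minimum over all length-2 walks i = v_0 → v_1 → … → v_2 = j of Σ_t A[v_t][v_{t+1}]. For example, for (i, j) = (0, 2) we minimise over 3 possible intermediate vertex sequences; the minimum is 5, attained along the walk 0 → 1 → 2.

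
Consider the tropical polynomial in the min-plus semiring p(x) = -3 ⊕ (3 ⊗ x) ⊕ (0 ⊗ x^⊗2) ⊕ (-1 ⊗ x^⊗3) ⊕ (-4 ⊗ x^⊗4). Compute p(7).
p(7) = -3

A tropical monomial a ⊗ x^⊗i evaluates to a + i · x. Evaluating each term at x = 7:
  Term 0 contributes -3 + 0 · 7 = -3
  Term 1 contributes 3 + 1 · 7 = 10
  Term 2 contributes 0 + 2 · 7 = 14
  Term 3 contributes -1 + 3 · 7 = 20
  Term 4 contributes -4 + 4 · 7 = 24
p(7) = ⊕ of these = min[-3, 10, 14, 20, 24] = -3.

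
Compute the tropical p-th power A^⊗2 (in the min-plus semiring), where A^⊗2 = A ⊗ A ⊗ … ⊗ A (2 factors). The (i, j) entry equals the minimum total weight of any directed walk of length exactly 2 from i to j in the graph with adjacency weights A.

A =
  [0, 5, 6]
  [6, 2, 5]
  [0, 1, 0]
A^⊗2 =
  [0, 5, 6]
  [5, 4, 5]
  [0, 1, 0]

Each entry (A^⊗2)_ij equals the minimum over all length-2 walks i = v_0 → v_1 → … → v_2 = j of Σ_t A[v_t][v_{t+1}]. For example, for (i, j) = (0, 2) we minimise over 3 possible intermediate vertex sequences; the minimum is 6, attained along the walk 0 → 0 → 2.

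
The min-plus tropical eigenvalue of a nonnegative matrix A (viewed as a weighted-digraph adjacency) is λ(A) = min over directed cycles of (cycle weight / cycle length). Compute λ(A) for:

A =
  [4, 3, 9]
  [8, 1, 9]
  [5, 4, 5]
λ(A) = 1

Enumerate directed cycles and compute their means (weight / length). Sample:
  cycle 0 → 0: weight = 4, length = 1, mean = 4/1 ≈ 4.000
  cycle 1 → 1: weight = 1, length = 1, mean = 1/1 ≈ 1.000
  cycle 2 → 2: weight = 5, length = 1, mean = 5/1 ≈ 5.000
  cycle 0 → 1 → 0: weight = 11, length = 2, mean = 11/2 ≈ 5.500
  cycle 0 → 2 → 0: weight = 14, length = 2, mean = 14/2 ≈ 7.000
  cycle 1 → 0 → 1: weight = 11, length = 2, mean = 11/2 ≈ 5.500
Minimum mean = 1.000, attained e.g. along the cycle 1 → 1 with weight 1 and length 1. So λ(A) = 1/1 = 1.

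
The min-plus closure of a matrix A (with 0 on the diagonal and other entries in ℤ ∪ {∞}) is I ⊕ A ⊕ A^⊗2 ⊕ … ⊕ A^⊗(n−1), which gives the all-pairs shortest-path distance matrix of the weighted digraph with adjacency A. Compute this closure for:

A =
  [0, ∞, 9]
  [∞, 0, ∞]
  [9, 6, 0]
Closure =
  [0, 15, 9]
  [∞, 0, ∞]
  [9, 6, 0]

This is the Floyd-Warshall all-pairs shortest-path computation. For each intermediate vertex k = 0, 1, …, 2, update dist[i][j] ← min(dist[i][j], dist[i][k] + dist[k][j]). The final matrix gives, for each (i, j), the minimum total weight of any directed path from i to j (possibly empty when i = j).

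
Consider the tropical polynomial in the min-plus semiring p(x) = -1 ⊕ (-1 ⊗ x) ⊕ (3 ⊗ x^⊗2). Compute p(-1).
p(-1) = -2

A tropical monomial a ⊗ x^⊗i evaluates to a + i · x. Evaluating each term at x = -1:
  Term 0 contributes -1 + 0 · -1 = -1
  Term 1 contributes -1 + 1 · -1 = -2
  Term 2 contributes 3 + 2 · -1 = 1
p(-1) = ⊕ of these = min[-1, -2, 1] = -2.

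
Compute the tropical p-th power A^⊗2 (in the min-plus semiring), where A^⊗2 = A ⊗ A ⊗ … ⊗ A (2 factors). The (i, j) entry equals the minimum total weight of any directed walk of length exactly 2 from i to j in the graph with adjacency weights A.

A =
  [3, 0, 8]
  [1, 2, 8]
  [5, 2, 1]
A^⊗2 =
  [1, 2, 8]
  [3, 1, 9]
  [3, 3, 2]

Each entry (A^⊗2)_ij equals the minimum over all length-2 walks i = v_0 → v_1 → … → v_2 = j of Σ_t A[v_t][v_{t+1}]. For example, for (i, j) = (0, 2) we minimise over 3 possible intermediate vertex sequences; the minimum is 8, attained along the walk 0 → 1 → 2.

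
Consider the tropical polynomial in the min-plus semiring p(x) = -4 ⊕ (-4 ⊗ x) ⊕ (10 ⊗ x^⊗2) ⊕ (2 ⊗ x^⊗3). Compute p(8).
p(8) = -4

A tropical monomial a ⊗ x^⊗i evaluates to a + i · x. Evaluating each term at x = 8:
  Term 0 contributes -4 + 0 · 8 = -4
  Term 1 contributes -4 + 1 · 8 = 4
  Term 2 contributes 10 + 2 · 8 = 26
  Term 3 contributes 2 + 3 · 8 = 26
p(8) = ⊕ of these = min[-4, 4, 26, 26] = -4.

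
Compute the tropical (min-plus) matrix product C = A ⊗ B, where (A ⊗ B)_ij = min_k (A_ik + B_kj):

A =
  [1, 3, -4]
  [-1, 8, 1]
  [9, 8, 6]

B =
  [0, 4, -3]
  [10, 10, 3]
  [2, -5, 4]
A ⊗ B =
  [-2, -9, -2]
  [-1, -4, -4]
  [8, 1, 6]

Apply the min-plus product entry-by-entry:
  C[0][0] = min over k of (A[0][0] + B[0][0] = 1 + 0 = 1, A[0][1] + B[1][0] = 3 + 10 = 13, A[0][2] + B[2][0] = -4 + 2 = -2) = -2 (attained at k = 2)
  C[0][1] = min over k of (A[0][0] + B[0][1] = 1 + 4 = 5, A[0][1] + B[1][1] = 3 + 10 = 13, A[0][2] + B[2][1] = -4 + -5 = -9) = -9 (attained at k = 2)
  C[0][2] = min over k of (A[0][0] + B[0][2] = 1 + -3 = -2, A[0][1] + B[1][2] = 3 + 3 = 6, A[0][2] + B[2][2] = -4 + 4 = 0) = -2 (attained at k = 0)
  C[1][0] = min over k of (A[1][0] + B[0][0] = -1 + 0 = -1, A[1][1] + B[1][0] = 8 + 10 = 18, A[1][2] + B[2][0] = 1 + 2 = 3) = -1 (attained at k = 0)
  C[1][1] = min over k of (A[1][0] + B[0][1] = -1 + 4 = 3, A[1][1] + B[1][1] = 8 + 10 = 18, A[1][2] + B[2][1] = 1 + -5 = -4) = -4 (attained at k = 2)
  C[1][2] = min over k of (A[1][0] + B[0][2] = -1 + -3 = -4, A[1][1] + B[1][2] = 8 + 3 = 11, A[1][2] + B[2][2] = 1 + 4 = 5) = -4 (attained at k = 0)
  C[2][0] = min over k of (A[2][0] + B[0][0] = 9 + 0 = 9, A[2][1] + B[1][0] = 8 + 10 = 18, A[2][2] + B[2][0] = 6 + 2 = 8) = 8 (attained at k = 2)
  C[2][1] = min over k of (A[2][0] + B[0][1] = 9 + 4 = 13, A[2][1] + B[1][1] = 8 + 10 = 18, A[2][2] + B[2][1] = 6 + -5 = 1) = 1 (attained at k = 2)
  C[2][2] = min over k of (A[2][0] + B[0][2] = 9 + -3 = 6, A[2][1] + B[1][2] = 8 + 3 = 11, A[2][2] + B[2][2] = 6 + 4 = 10) = 6 (attained at k = 0)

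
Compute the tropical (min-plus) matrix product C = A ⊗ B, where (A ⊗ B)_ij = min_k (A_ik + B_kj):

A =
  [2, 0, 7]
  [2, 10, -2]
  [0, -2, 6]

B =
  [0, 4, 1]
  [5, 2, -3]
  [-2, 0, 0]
A ⊗ B =
  [2, 2, -3]
  [-4, -2, -2]
  [0, 0, -5]

Apply the min-plus product entry-by-entry:
  C[0][0] = min over k of (A[0][0] + B[0][0] = 2 + 0 = 2, A[0][1] + B[1][0] = 0 + 5 = 5, A[0][2] + B[2][0] = 7 + -2 = 5) = 2 (attained at k = 0)
  C[0][1] = min over k of (A[0][0] + B[0][1] = 2 + 4 = 6, A[0][1] + B[1][1] = 0 + 2 = 2, A[0][2] + B[2][1] = 7 + 0 = 7) = 2 (attained at k = 1)
  C[0][2] = min over k of (A[0][0] + B[0][2] = 2 + 1 = 3, A[0][1] + B[1][2] = 0 + -3 = -3, A[0][2] + B[2][2] = 7 + 0 = 7) = -3 (attained at k = 1)
  C[1][0] = min over k of (A[1][0] + B[0][0] = 2 + 0 = 2, A[1][1] + B[1][0] = 10 + 5 = 15, A[1][2] + B[2][0] = -2 + -2 = -4) = -4 (attained at k = 2)
  C[1][1] = min over k of (A[1][0] + B[0][1] = 2 + 4 = 6, A[1][1] + B[1][1] = 10 + 2 = 12, A[1][2] + B[2][1] = -2 + 0 = -2) = -2 (attained at k = 2)
  C[1][2] = min over k of (A[1][0] + B[0][2] = 2 + 1 = 3, A[1][1] + B[1][2] = 10 + -3 = 7, A[1][2] + B[2][2] = -2 + 0 = -2) = -2 (attained at k = 2)
  C[2][0] = min over k of (A[2][0] + B[0][0] = 0 + 0 = 0, A[2][1] + B[1][0] = -2 + 5 = 3, A[2][2] + B[2][0] = 6 + -2 = 4) = 0 (attained at k = 0)
  C[2][1] = min over k of (A[2][0] + B[0][1] = 0 + 4 = 4, A[2][1] + B[1][1] = -2 + 2 = 0, A[2][2] + B[2][1] = 6 + 0 = 6) = 0 (attained at k = 1)
  C[2][2] = min over k of (A[2][0] + B[0][2] = 0 + 1 = 1, A[2][1] + B[1][2] = -2 + -3 = -5, A[2][2] + B[2][2] = 6 + 0 = 6) = -5 (attained at k = 1)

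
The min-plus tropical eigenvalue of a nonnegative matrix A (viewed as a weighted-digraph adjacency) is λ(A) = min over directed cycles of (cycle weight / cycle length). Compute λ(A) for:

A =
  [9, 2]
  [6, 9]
λ(A) = 4

Enumerate directed cycles and compute their means (weight / length). Sample:
  cycle 0 → 0: weight = 9, length = 1, mean = 9/1 ≈ 9.000
  cycle 1 → 1: weight = 9, length = 1, mean = 9/1 ≈ 9.000
  cycle 0 → 1 → 0: weight = 8, length = 2, mean = 8/2 ≈ 4.000
  cycle 1 → 0 → 1: weight = 8, length = 2, mean = 8/2 ≈ 4.000
Minimum mean = 4.000, attained e.g. along the cycle 0 → 1 → 0 with weight 8 and length 2. So λ(A) = 8/2 = 4.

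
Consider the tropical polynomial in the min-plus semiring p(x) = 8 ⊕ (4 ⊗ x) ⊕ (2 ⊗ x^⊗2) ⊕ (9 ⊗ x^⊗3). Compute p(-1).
p(-1) = 0

A tropical monomial a ⊗ x^⊗i evaluates to a + i · x. Evaluating each term at x = -1:
  Term 0 contributes 8 + 0 · -1 = 8
  Term 1 contributes 4 + 1 · -1 = 3
  Term 2 contributes 2 + 2 · -1 = 0
  Term 3 contributes 9 + 3 · -1 = 6
p(-1) = ⊕ of these = min[8, 3, 0, 6] = 0.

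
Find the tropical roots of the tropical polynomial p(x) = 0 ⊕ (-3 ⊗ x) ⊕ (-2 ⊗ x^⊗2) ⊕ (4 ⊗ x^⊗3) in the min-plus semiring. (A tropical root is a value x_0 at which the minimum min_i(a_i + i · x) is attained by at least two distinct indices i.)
Roots: {-6, -1, 3}

Each tropical root is a break point of the lower envelope of the lines y = a_i + i · x (there are 4 lines, with slopes 0, 1, ..., 3). Only the lines that attain the minimum somewhere contribute to roots; other lines are dominated. Here the surviving (envelope) indices are i = 3, i = 2, i = 1, i = 0.
Intersections between consecutive envelope lines give the roots: for adjacent envelope indices i < j the intersection is x = (a_i − a_j) / (j − i). Reading off the sorted break points: {-6, -1, 3}.
Verification: at each break x_0, at least two indices attain the minimum of min_i(a_i + i · x_0).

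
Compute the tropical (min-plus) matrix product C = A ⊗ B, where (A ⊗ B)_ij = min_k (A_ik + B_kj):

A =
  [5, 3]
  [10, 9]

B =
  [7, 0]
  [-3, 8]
A ⊗ B =
  [0, 5]
  [6, 10]

Apply the min-plus product entry-by-entry:
  C[0][0] = min over k of (A[0][0] + B[0][0] = 5 + 7 = 12, A[0][1] + B[1][0] = 3 + -3 = 0) = 0 (attained at k = 1)
  C[0][1] = min over k of (A[0][0] + B[0][1] = 5 + 0 = 5, A[0][1] + B[1][1] = 3 + 8 = 11) = 5 (attained at k = 0)
  C[1][0] = min over k of (A[1][0] + B[0][0] = 10 + 7 = 17, A[1][1] + B[1][0] = 9 + -3 = 6) = 6 (attained at k = 1)
  C[1][1] = min over k of (A[1][0] + B[0][1] = 10 + 0 = 10, A[1][1] + B[1][1] = 9 + 8 = 17) = 10 (attained at k = 0)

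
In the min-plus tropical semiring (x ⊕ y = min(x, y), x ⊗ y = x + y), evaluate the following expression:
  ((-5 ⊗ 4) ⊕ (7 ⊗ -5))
((-5 ⊗ 4) ⊕ (7 ⊗ -5)) = -1

Expand innermost to outermost. Recall ⊕ takes the minimum of its arguments and ⊗ takes their sum. Working out the expression ((-5 ⊗ 4) ⊕ (7 ⊗ -5)) gives -1.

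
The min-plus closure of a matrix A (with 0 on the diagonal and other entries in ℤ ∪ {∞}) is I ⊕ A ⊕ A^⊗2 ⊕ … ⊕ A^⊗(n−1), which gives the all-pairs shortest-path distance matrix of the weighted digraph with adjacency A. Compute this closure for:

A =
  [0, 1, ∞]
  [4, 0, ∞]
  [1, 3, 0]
Closure =
  [0, 1, ∞]
  [4, 0, ∞]
  [1, 2, 0]

This is the Floyd-Warshall all-pairs shortest-path computation. For each intermediate vertex k = 0, 1, …, 2, update dist[i][j] ← min(dist[i][j], dist[i][k] + dist[k][j]). The final matrix gives, for each (i, j), the minimum total weight of any directed path from i to j (possibly empty when i = j).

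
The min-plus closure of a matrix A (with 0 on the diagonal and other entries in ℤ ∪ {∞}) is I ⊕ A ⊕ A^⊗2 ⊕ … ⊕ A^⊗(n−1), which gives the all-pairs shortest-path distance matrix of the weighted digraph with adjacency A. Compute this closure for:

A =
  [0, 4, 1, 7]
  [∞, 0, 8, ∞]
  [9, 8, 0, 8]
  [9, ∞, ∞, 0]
Closure =
  [0, 4, 1, 7]
  [17, 0, 8, 16]
  [9, 8, 0, 8]
  [9, 13, 10, 0]

This is the Floyd-Warshall all-pairs shortest-path computation. For each intermediate vertex k = 0, 1, …, 3, update dist[i][j] ← min(dist[i][j], dist[i][k] + dist[k][j]). The final matrix gives, for each (i, j), the minimum total weight of any directed path from i to j (possibly empty when i = j).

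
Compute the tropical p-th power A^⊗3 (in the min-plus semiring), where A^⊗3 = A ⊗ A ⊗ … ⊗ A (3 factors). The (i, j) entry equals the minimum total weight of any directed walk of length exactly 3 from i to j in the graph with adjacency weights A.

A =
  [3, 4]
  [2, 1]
A^⊗3 =
  [7, 6]
  [4, 3]

Each entry (A^⊗3)_ij equals the minimum over all length-3 walks i = v_0 → v_1 → … → v_3 = j of Σ_t A[v_t][v_{t+1}]. For example, for (i, j) = (0, 1) we minimise over 4 possible intermediate vertex sequences; the minimum is 6, attained along the walk 0 → 1 → 1 → 1.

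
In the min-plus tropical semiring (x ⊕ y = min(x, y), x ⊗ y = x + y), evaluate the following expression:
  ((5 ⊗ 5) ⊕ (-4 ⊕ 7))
((5 ⊗ 5) ⊕ (-4 ⊕ 7)) = -4

Expand innermost to outermost. Recall ⊕ takes the minimum of its arguments and ⊗ takes their sum. Working out the expression ((5 ⊗ 5) ⊕ (-4 ⊕ 7)) gives -4.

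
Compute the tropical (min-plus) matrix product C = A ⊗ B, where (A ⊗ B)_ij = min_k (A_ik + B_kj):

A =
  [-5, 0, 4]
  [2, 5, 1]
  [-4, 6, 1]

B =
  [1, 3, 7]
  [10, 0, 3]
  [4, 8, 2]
A ⊗ B =
  [-4, -2, 2]
  [3, 5, 3]
  [-3, -1, 3]

Apply the min-plus product entry-by-entry:
  C[0][0] = min over k of (A[0][0] + B[0][0] = -5 + 1 = -4, A[0][1] + B[1][0] = 0 + 10 = 10, A[0][2] + B[2][0] = 4 + 4 = 8) = -4 (attained at k = 0)
  C[0][1] = min over k of (A[0][0] + B[0][1] = -5 + 3 = -2, A[0][1] + B[1][1] = 0 + 0 = 0, A[0][2] + B[2][1] = 4 + 8 = 12) = -2 (attained at k = 0)
  C[0][2] = min over k of (A[0][0] + B[0][2] = -5 + 7 = 2, A[0][1] + B[1][2] = 0 + 3 = 3, A[0][2] + B[2][2] = 4 + 2 = 6) = 2 (attained at k = 0)
  C[1][0] = min over k of (A[1][0] + B[0][0] = 2 + 1 = 3, A[1][1] + B[1][0] = 5 + 10 = 15, A[1][2] + B[2][0] = 1 + 4 = 5) = 3 (attained at k = 0)
  C[1][1] = min over k of (A[1][0] + B[0][1] = 2 + 3 = 5, A[1][1] + B[1][1] = 5 + 0 = 5, A[1][2] + B[2][1] = 1 + 8 = 9) = 5 (attained at k = 0)
  C[1][2] = min over k of (A[1][0] + B[0][2] = 2 + 7 = 9, A[1][1] + B[1][2] = 5 + 3 = 8, A[1][2] + B[2][2] = 1 + 2 = 3) = 3 (attained at k = 2)
  C[2][0] = min over k of (A[2][0] + B[0][0] = -4 + 1 = -3, A[2][1] + B[1][0] = 6 + 10 = 16, A[2][2] + B[2][0] = 1 + 4 = 5) = -3 (attained at k = 0)
  C[2][1] = min over k of (A[2][0] + B[0][1] = -4 + 3 = -1, A[2][1] + B[1][1] = 6 + 0 = 6, A[2][2] + B[2][1] = 1 + 8 = 9) = -1 (attained at k = 0)
  C[2][2] = min over k of (A[2][0] + B[0][2] = -4 + 7 = 3, A[2][1] + B[1][2] = 6 + 3 = 9, A[2][2] + B[2][2] = 1 + 2 = 3) = 3 (attained at k = 0)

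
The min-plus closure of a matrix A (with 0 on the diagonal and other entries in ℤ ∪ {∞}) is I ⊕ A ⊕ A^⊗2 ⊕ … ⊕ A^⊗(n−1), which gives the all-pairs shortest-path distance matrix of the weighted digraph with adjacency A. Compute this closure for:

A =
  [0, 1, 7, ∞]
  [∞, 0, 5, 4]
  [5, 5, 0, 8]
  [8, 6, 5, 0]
Closure =
  [0, 1, 6, 5]
  [10, 0, 5, 4]
  [5, 5, 0, 8]
  [8, 6, 5, 0]

This is the Floyd-Warshall all-pairs shortest-path computation. For each intermediate vertex k = 0, 1, …, 3, update dist[i][j] ← min(dist[i][j], dist[i][k] + dist[k][j]). The final matrix gives, for each (i, j), the minimum total weight of any directed path from i to j (possibly empty when i = j).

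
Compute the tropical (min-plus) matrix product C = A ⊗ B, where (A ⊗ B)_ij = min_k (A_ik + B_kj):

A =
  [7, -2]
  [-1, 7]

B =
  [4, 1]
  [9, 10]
A ⊗ B =
  [7, 8]
  [3, 0]

Apply the min-plus product entry-by-entry:
  C[0][0] = min over k of (A[0][0] + B[0][0] = 7 + 4 = 11, A[0][1] + B[1][0] = -2 + 9 = 7) = 7 (attained at k = 1)
  C[0][1] = min over k of (A[0][0] + B[0][1] = 7 + 1 = 8, A[0][1] + B[1][1] = -2 + 10 = 8) = 8 (attained at k = 0)
  C[1][0] = min over k of (A[1][0] + B[0][0] = -1 + 4 = 3, A[1][1] + B[1][0] = 7 + 9 = 16) = 3 (attained at k = 0)
  C[1][1] = min over k of (A[1][0] + B[0][1] = -1 + 1 = 0, A[1][1] + B[1][1] = 7 + 10 = 17) = 0 (attained at k = 0)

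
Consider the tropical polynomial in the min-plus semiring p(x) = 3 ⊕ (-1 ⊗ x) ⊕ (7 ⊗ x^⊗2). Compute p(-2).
p(-2) = -3

A tropical monomial a ⊗ x^⊗i evaluates to a + i · x. Evaluating each term at x = -2:
  Term 0 contributes 3 + 0 · -2 = 3
  Term 1 contributes -1 + 1 · -2 = -3
  Term 2 contributes 7 + 2 · -2 = 3
p(-2) = ⊕ of these = min[3, -3, 3] = -3.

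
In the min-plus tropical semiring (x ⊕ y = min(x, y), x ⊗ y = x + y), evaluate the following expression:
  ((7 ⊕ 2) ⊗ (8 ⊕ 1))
((7 ⊕ 2) ⊗ (8 ⊕ 1)) = 3

Expand innermost to outermost. Recall ⊕ takes the minimum of its arguments and ⊗ takes their sum. Working out the expression ((7 ⊕ 2) ⊗ (8 ⊕ 1)) gives 3.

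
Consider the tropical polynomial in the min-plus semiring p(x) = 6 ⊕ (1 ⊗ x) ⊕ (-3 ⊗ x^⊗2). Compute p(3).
p(3) = 3

A tropical monomial a ⊗ x^⊗i evaluates to a + i · x. Evaluating each term at x = 3:
  Term 0 contributes 6 + 0 · 3 = 6
  Term 1 contributes 1 + 1 · 3 = 4
  Term 2 contributes -3 + 2 · 3 = 3
p(3) = ⊕ of these = min[6, 4, 3] = 3.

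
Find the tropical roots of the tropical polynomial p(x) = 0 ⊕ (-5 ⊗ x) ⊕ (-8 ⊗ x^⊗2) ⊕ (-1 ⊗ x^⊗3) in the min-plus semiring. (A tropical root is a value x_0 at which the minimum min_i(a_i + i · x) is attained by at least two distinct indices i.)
Roots: {-7, 3, 5}

Each tropical root is a break point of the lower envelope of the lines y = a_i + i · x (there are 4 lines, with slopes 0, 1, ..., 3). Only the lines that attain the minimum somewhere contribute to roots; other lines are dominated. Here the surviving (envelope) indices are i = 3, i = 2, i = 1, i = 0.
Intersections between consecutive envelope lines give the roots: for adjacent envelope indices i < j the intersection is x = (a_i − a_j) / (j − i). Reading off the sorted break points: {-7, 3, 5}.
Verification: at each break x_0, at least two indices attain the minimum of min_i(a_i + i · x_0).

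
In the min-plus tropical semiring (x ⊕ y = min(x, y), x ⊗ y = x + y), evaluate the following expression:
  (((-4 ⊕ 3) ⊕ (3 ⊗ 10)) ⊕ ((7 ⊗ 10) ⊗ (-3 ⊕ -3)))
(((-4 ⊕ 3) ⊕ (3 ⊗ 10)) ⊕ ((7 ⊗ 10) ⊗ (-3 ⊕ -3))) = -4

Expand innermost to outermost. Recall ⊕ takes the minimum of its arguments and ⊗ takes their sum. Working out the expression (((-4 ⊕ 3) ⊕ (3 ⊗ 10)) ⊕ ((7 ⊗ 10) ⊗ (-3 ⊕ -3))) gives -4.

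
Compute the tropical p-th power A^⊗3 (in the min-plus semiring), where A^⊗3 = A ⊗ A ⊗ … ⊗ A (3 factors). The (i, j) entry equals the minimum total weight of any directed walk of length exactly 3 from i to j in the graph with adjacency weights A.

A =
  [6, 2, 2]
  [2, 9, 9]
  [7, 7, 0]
A^⊗3 =
  [9, 6, 2]
  [6, 10, 4]
  [7, 7, 0]

Each entry (A^⊗3)_ij equals the minimum over all length-3 walks i = v_0 → v_1 → … → v_3 = j of Σ_t A[v_t][v_{t+1}]. For example, for (i, j) = (0, 2) we minimise over 9 possible intermediate vertex sequences; the minimum is 2, attained along the walk 0 → 2 → 2 → 2.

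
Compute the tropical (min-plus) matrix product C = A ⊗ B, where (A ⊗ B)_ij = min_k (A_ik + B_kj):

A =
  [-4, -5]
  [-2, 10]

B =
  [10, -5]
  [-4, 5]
A ⊗ B =
  [-9, -9]
  [6, -7]

Apply the min-plus product entry-by-entry:
  C[0][0] = min over k of (A[0][0] + B[0][0] = -4 + 10 = 6, A[0][1] + B[1][0] = -5 + -4 = -9) = -9 (attained at k = 1)
  C[0][1] = min over k of (A[0][0] + B[0][1] = -4 + -5 = -9, A[0][1] + B[1][1] = -5 + 5 = 0) = -9 (attained at k = 0)
  C[1][0] = min over k of (A[1][0] + B[0][0] = -2 + 10 = 8, A[1][1] + B[1][0] = 10 + -4 = 6) = 6 (attained at k = 1)
  C[1][1] = min over k of (A[1][0] + B[0][1] = -2 + -5 = -7, A[1][1] + B[1][1] = 10 + 5 = 15) = -7 (attained at k = 0)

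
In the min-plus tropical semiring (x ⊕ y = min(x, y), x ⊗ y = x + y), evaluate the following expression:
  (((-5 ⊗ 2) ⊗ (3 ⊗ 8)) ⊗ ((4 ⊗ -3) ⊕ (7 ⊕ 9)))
(((-5 ⊗ 2) ⊗ (3 ⊗ 8)) ⊗ ((4 ⊗ -3) ⊕ (7 ⊕ 9))) = 9

Expand innermost to outermost. Recall ⊕ takes the minimum of its arguments and ⊗ takes their sum. Working out the expression (((-5 ⊗ 2) ⊗ (3 ⊗ 8)) ⊗ ((4 ⊗ -3) ⊕ (7 ⊕ 9))) gives 9.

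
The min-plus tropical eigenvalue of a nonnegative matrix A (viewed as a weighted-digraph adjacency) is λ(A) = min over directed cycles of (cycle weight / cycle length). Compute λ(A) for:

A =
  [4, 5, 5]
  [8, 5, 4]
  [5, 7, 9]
λ(A) = 4

Enumerate directed cycles and compute their means (weight / length). Sample:
  cycle 0 → 0: weight = 4, length = 1, mean = 4/1 ≈ 4.000
  cycle 1 → 1: weight = 5, length = 1, mean = 5/1 ≈ 5.000
  cycle 2 → 2: weight = 9, length = 1, mean = 9/1 ≈ 9.000
  cycle 0 → 1 → 0: weight = 13, length = 2, mean = 13/2 ≈ 6.500
  cycle 0 → 2 → 0: weight = 10, length = 2, mean = 10/2 ≈ 5.000
  cycle 1 → 0 → 1: weight = 13, length = 2, mean = 13/2 ≈ 6.500
Minimum mean = 4.000, attained e.g. along the cycle 0 → 0 with weight 4 and length 1. So λ(A) = 4/1 = 4.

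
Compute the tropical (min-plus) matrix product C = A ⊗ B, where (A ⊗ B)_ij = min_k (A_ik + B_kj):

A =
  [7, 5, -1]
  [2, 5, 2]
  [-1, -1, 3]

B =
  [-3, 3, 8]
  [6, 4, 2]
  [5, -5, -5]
A ⊗ B =
  [4, -6, -6]
  [-1, -3, -3]
  [-4, -2, -2]

Apply the min-plus product entry-by-entry:
  C[0][0] = min over k of (A[0][0] + B[0][0] = 7 + -3 = 4, A[0][1] + B[1][0] = 5 + 6 = 11, A[0][2] + B[2][0] = -1 + 5 = 4) = 4 (attained at k = 0)
  C[0][1] = min over k of (A[0][0] + B[0][1] = 7 + 3 = 10, A[0][1] + B[1][1] = 5 + 4 = 9, A[0][2] + B[2][1] = -1 + -5 = -6) = -6 (attained at k = 2)
  C[0][2] = min over k of (A[0][0] + B[0][2] = 7 + 8 = 15, A[0][1] + B[1][2] = 5 + 2 = 7, A[0][2] + B[2][2] = -1 + -5 = -6) = -6 (attained at k = 2)
  C[1][0] = min over k of (A[1][0] + B[0][0] = 2 + -3 = -1, A[1][1] + B[1][0] = 5 + 6 = 11, A[1][2] + B[2][0] = 2 + 5 = 7) = -1 (attained at k = 0)
  C[1][1] = min over k of (A[1][0] + B[0][1] = 2 + 3 = 5, A[1][1] + B[1][1] = 5 + 4 = 9, A[1][2] + B[2][1] = 2 + -5 = -3) = -3 (attained at k = 2)
  C[1][2] = min over k of (A[1][0] + B[0][2] = 2 + 8 = 10, A[1][1] + B[1][2] = 5 + 2 = 7, A[1][2] + B[2][2] = 2 + -5 = -3) = -3 (attained at k = 2)
  C[2][0] = min over k of (A[2][0] + B[0][0] = -1 + -3 = -4, A[2][1] + B[1][0] = -1 + 6 = 5, A[2][2] + B[2][0] = 3 + 5 = 8) = -4 (attained at k = 0)
  C[2][1] = min over k of (A[2][0] + B[0][1] = -1 + 3 = 2, A[2][1] + B[1][1] = -1 + 4 = 3, A[2][2] + B[2][1] = 3 + -5 = -2) = -2 (attained at k = 2)
  C[2][2] = min over k of (A[2][0] + B[0][2] = -1 + 8 = 7, A[2][1] + B[1][2] = -1 + 2 = 1, A[2][2] + B[2][2] = 3 + -5 = -2) = -2 (attained at k = 2)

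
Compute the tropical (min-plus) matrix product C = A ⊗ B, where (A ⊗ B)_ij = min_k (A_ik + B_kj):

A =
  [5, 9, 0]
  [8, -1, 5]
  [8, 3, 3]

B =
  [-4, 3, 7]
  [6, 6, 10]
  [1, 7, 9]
A ⊗ B =
  [1, 7, 9]
  [4, 5, 9]
  [4, 9, 12]

Apply the min-plus product entry-by-entry:
  C[0][0] = min over k of (A[0][0] + B[0][0] = 5 + -4 = 1, A[0][1] + B[1][0] = 9 + 6 = 15, A[0][2] + B[2][0] = 0 + 1 = 1) = 1 (attained at k = 0)
  C[0][1] = min over k of (A[0][0] + B[0][1] = 5 + 3 = 8, A[0][1] + B[1][1] = 9 + 6 = 15, A[0][2] + B[2][1] = 0 + 7 = 7) = 7 (attained at k = 2)
  C[0][2] = min over k of (A[0][0] + B[0][2] = 5 + 7 = 12, A[0][1] + B[1][2] = 9 + 10 = 19, A[0][2] + B[2][2] = 0 + 9 = 9) = 9 (attained at k = 2)
  C[1][0] = min over k of (A[1][0] + B[0][0] = 8 + -4 = 4, A[1][1] + B[1][0] = -1 + 6 = 5, A[1][2] + B[2][0] = 5 + 1 = 6) = 4 (attained at k = 0)
  C[1][1] = min over k of (A[1][0] + B[0][1] = 8 + 3 = 11, A[1][1] + B[1][1] = -1 + 6 = 5, A[1][2] + B[2][1] = 5 + 7 = 12) = 5 (attained at k = 1)
  C[1][2] = min over k of (A[1][0] + B[0][2] = 8 + 7 = 15, A[1][1] + B[1][2] = -1 + 10 = 9, A[1][2] + B[2][2] = 5 + 9 = 14) = 9 (attained at k = 1)
  C[2][0] = min over k of (A[2][0] + B[0][0] = 8 + -4 = 4, A[2][1] + B[1][0] = 3 + 6 = 9, A[2][2] + B[2][0] = 3 + 1 = 4) = 4 (attained at k = 0)
  C[2][1] = min over k of (A[2][0] + B[0][1] = 8 + 3 = 11, A[2][1] + B[1][1] = 3 + 6 = 9, A[2][2] + B[2][1] = 3 + 7 = 10) = 9 (attained at k = 1)
  C[2][2] = min over k of (A[2][0] + B[0][2] = 8 + 7 = 15, A[2][1] + B[1][2] = 3 + 10 = 13, A[2][2] + B[2][2] = 3 + 9 = 12) = 12 (attained at k = 2)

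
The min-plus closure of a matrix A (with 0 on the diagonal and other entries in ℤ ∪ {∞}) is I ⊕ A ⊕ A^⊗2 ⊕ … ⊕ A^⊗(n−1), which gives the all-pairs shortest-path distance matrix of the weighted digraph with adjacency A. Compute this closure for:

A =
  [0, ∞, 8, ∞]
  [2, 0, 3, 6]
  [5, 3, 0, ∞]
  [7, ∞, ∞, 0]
Closure =
  [0, 11, 8, 17]
  [2, 0, 3, 6]
  [5, 3, 0, 9]
  [7, 18, 15, 0]

This is the Floyd-Warshall all-pairs shortest-path computation. For each intermediate vertex k = 0, 1, …, 3, update dist[i][j] ← min(dist[i][j], dist[i][k] + dist[k][j]). The final matrix gives, for each (i, j), the minimum total weight of any directed path from i to j (possibly empty when i = j).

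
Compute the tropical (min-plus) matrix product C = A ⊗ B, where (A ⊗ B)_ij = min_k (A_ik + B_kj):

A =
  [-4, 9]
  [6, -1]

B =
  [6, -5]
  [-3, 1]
A ⊗ B =
  [2, -9]
  [-4, 0]

Apply the min-plus product entry-by-entry:
  C[0][0] = min over k of (A[0][0] + B[0][0] = -4 + 6 = 2, A[0][1] + B[1][0] = 9 + -3 = 6) = 2 (attained at k = 0)
  C[0][1] = min over k of (A[0][0] + B[0][1] = -4 + -5 = -9, A[0][1] + B[1][1] = 9 + 1 = 10) = -9 (attained at k = 0)
  C[1][0] = min over k of (A[1][0] + B[0][0] = 6 + 6 = 12, A[1][1] + B[1][0] = -1 + -3 = -4) = -4 (attained at k = 1)
  C[1][1] = min over k of (A[1][0] + B[0][1] = 6 + -5 = 1, A[1][1] + B[1][1] = -1 + 1 = 0) = 0 (attained at k = 1)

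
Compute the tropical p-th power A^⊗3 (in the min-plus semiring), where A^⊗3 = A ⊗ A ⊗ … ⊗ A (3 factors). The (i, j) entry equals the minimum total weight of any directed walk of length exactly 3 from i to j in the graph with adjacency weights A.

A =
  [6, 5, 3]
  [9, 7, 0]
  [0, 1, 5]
A^⊗3 =
  [5, 6, 4]
  [5, 5, 1]
  [1, 2, 5]

Each entry (A^⊗3)_ij equals the minimum over all length-3 walks i = v_0 → v_1 → … → v_3 = j of Σ_t A[v_t][v_{t+1}]. For example, for (i, j) = (0, 2) we minimise over 9 possible intermediate vertex sequences; the minimum is 4, attained along the walk 0 → 2 → 1 → 2.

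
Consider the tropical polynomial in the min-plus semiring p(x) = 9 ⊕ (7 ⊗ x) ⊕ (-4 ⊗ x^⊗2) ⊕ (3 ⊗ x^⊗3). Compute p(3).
p(3) = 2

A tropical monomial a ⊗ x^⊗i evaluates to a + i · x. Evaluating each term at x = 3:
  Term 0 contributes 9 + 0 · 3 = 9
  Term 1 contributes 7 + 1 · 3 = 10
  Term 2 contributes -4 + 2 · 3 = 2
  Term 3 contributes 3 + 3 · 3 = 12
p(3) = ⊕ of these = min[9, 10, 2, 12] = 2.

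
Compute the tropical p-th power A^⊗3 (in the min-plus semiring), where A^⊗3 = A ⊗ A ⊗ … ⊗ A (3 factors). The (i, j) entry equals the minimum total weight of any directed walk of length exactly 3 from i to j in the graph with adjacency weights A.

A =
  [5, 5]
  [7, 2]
A^⊗3 =
  [14, 9]
  [11, 6]

Each entry (A^⊗3)_ij equals the minimum over all length-3 walks i = v_0 → v_1 → … → v_3 = j of Σ_t A[v_t][v_{t+1}]. For example, for (i, j) = (0, 1) we minimise over 4 possible intermediate vertex sequences; the minimum is 9, attained along the walk 0 → 1 → 1 → 1.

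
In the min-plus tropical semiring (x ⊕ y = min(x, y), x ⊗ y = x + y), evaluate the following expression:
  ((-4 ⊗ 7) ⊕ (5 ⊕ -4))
((-4 ⊗ 7) ⊕ (5 ⊕ -4)) = -4

Expand innermost to outermost. Recall ⊕ takes the minimum of its arguments and ⊗ takes their sum. Working out the expression ((-4 ⊗ 7) ⊕ (5 ⊕ -4)) gives -4.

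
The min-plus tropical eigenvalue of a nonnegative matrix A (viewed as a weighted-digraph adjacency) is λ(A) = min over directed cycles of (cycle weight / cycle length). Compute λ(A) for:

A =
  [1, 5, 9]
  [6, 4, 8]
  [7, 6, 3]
λ(A) = 1

Enumerate directed cycles and compute their means (weight / length). Sample:
  cycle 0 → 0: weight = 1, length = 1, mean = 1/1 ≈ 1.000
  cycle 1 → 1: weight = 4, length = 1, mean = 4/1 ≈ 4.000
  cycle 2 → 2: weight = 3, length = 1, mean = 3/1 ≈ 3.000
  cycle 0 → 1 → 0: weight = 11, length = 2, mean = 11/2 ≈ 5.500
  cycle 0 → 2 → 0: weight = 16, length = 2, mean = 16/2 ≈ 8.000
  cycle 1 → 0 → 1: weight = 11, length = 2, mean = 11/2 ≈ 5.500
Minimum mean = 1.000, attained e.g. along the cycle 0 → 0 with weight 1 and length 1. So λ(A) = 1/1 = 1.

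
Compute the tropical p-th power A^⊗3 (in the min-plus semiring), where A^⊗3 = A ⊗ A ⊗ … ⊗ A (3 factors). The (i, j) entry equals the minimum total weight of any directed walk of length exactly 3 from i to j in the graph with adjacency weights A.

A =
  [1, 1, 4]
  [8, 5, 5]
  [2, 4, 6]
A^⊗3 =
  [3, 3, 6]
  [8, 8, 11]
  [4, 4, 7]

Each entry (A^⊗3)_ij equals the minimum over all length-3 walks i = v_0 → v_1 → … → v_3 = j of Σ_t A[v_t][v_{t+1}]. For example, for (i, j) = (0, 2) we minimise over 9 possible intermediate vertex sequences; the minimum is 6, attained along the walk 0 → 0 → 0 → 2.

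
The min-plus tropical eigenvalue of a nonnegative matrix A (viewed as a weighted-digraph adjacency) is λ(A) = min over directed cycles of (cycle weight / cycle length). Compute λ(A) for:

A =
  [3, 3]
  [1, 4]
λ(A) = 2

Enumerate directed cycles and compute their means (weight / length). Sample:
  cycle 0 → 0: weight = 3, length = 1, mean = 3/1 ≈ 3.000
  cycle 1 → 1: weight = 4, length = 1, mean = 4/1 ≈ 4.000
  cycle 0 → 1 → 0: weight = 4, length = 2, mean = 4/2 ≈ 2.000
  cycle 1 → 0 → 1: weight = 4, length = 2, mean = 4/2 ≈ 2.000
Minimum mean = 2.000, attained e.g. along the cycle 0 → 1 → 0 with weight 4 and length 2. So λ(A) = 4/2 = 2.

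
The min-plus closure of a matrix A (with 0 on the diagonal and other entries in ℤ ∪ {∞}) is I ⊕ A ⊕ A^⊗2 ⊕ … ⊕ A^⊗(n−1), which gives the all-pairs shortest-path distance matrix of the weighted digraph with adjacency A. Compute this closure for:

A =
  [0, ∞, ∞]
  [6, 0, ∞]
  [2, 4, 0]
Closure =
  [0, ∞, ∞]
  [6, 0, ∞]
  [2, 4, 0]

This is the Floyd-Warshall all-pairs shortest-path computation. For each intermediate vertex k = 0, 1, …, 2, update dist[i][j] ← min(dist[i][j], dist[i][k] + dist[k][j]). The final matrix gives, for each (i, j), the minimum total weight of any directed path from i to j (possibly empty when i = j).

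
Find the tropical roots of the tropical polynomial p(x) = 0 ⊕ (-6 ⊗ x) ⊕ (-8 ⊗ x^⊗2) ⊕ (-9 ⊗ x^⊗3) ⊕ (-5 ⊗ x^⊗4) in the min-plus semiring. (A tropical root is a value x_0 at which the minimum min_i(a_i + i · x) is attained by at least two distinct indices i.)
Roots: {-4, 1, 2, 6}

Each tropical root is a break point of the lower envelope of the lines y = a_i + i · x (there are 5 lines, with slopes 0, 1, ..., 4). Only the lines that attain the minimum somewhere contribute to roots; other lines are dominated. Here the surviving (envelope) indices are i = 4, i = 3, i = 2, i = 1, i = 0.
Intersections between consecutive envelope lines give the roots: for adjacent envelope indices i < j the intersection is x = (a_i − a_j) / (j − i). Reading off the sorted break points: {-4, 1, 2, 6}.
Verification: at each break x_0, at least two indices attain the minimum of min_i(a_i + i · x_0).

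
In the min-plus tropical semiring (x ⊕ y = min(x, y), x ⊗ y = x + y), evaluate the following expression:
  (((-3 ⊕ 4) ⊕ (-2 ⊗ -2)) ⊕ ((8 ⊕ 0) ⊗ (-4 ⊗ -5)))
(((-3 ⊕ 4) ⊕ (-2 ⊗ -2)) ⊕ ((8 ⊕ 0) ⊗ (-4 ⊗ -5))) = -9

Expand innermost to outermost. Recall ⊕ takes the minimum of its arguments and ⊗ takes their sum. Working out the expression (((-3 ⊕ 4) ⊕ (-2 ⊗ -2)) ⊕ ((8 ⊕ 0) ⊗ (-4 ⊗ -5))) gives -9.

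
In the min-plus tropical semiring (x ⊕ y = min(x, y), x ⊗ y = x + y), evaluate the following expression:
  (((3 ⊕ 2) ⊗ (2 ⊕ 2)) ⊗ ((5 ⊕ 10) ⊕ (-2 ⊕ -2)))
(((3 ⊕ 2) ⊗ (2 ⊕ 2)) ⊗ ((5 ⊕ 10) ⊕ (-2 ⊕ -2))) = 2

Expand innermost to outermost. Recall ⊕ takes the minimum of its arguments and ⊗ takes their sum. Working out the expression (((3 ⊕ 2) ⊗ (2 ⊕ 2)) ⊗ ((5 ⊕ 10) ⊕ (-2 ⊕ -2))) gives 2.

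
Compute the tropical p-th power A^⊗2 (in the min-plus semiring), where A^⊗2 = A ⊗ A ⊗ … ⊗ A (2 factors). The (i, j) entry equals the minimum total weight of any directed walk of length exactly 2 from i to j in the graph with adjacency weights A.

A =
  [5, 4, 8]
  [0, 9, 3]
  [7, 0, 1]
A^⊗2 =
  [4, 8, 7]
  [5, 3, 4]
  [0, 1, 2]

Each entry (A^⊗2)_ij equals the minimum over all length-2 walks i = v_0 → v_1 → … → v_2 = j of Σ_t A[v_t][v_{t+1}]. For example, for (i, j) = (0, 2) we minimise over 3 possible intermediate vertex sequences; the minimum is 7, attained along the walk 0 → 1 → 2.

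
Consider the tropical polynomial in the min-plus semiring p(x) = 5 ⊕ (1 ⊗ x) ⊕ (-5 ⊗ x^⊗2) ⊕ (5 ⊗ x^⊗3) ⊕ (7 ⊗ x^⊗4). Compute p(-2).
p(-2) = -9

A tropical monomial a ⊗ x^⊗i evaluates to a + i · x. Evaluating each term at x = -2:
  Term 0 contributes 5 + 0 · -2 = 5
  Term 1 contributes 1 + 1 · -2 = -1
  Term 2 contributes -5 + 2 · -2 = -9
  Term 3 contributes 5 + 3 · -2 = -1
  Term 4 contributes 7 + 4 · -2 = -1
p(-2) = ⊕ of these = min[5, -1, -9, -1, -1] = -9.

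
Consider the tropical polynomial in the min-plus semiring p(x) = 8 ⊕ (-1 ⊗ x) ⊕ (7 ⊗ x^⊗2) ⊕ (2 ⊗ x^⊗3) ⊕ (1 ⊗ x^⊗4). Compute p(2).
p(2) = 1

A tropical monomial a ⊗ x^⊗i evaluates to a + i · x. Evaluating each term at x = 2:
  Term 0 contributes 8 + 0 · 2 = 8
  Term 1 contributes -1 + 1 · 2 = 1
  Term 2 contributes 7 + 2 · 2 = 11
  Term 3 contributes 2 + 3 · 2 = 8
  Term 4 contributes 1 + 4 · 2 = 9
p(2) = ⊕ of these = min[8, 1, 11, 8, 9] = 1.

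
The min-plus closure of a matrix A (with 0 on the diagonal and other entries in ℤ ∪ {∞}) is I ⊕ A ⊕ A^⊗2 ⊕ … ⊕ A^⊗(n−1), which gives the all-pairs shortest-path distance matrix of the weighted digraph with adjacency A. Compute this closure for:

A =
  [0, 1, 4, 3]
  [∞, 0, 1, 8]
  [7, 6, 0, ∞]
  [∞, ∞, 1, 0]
Closure =
  [0, 1, 2, 3]
  [8, 0, 1, 8]
  [7, 6, 0, 10]
  [8, 7, 1, 0]

This is the Floyd-Warshall all-pairs shortest-path computation. For each intermediate vertex k = 0, 1, …, 3, update dist[i][j] ← min(dist[i][j], dist[i][k] + dist[k][j]). The final matrix gives, for each (i, j), the minimum total weight of any directed path from i to j (possibly empty when i = j).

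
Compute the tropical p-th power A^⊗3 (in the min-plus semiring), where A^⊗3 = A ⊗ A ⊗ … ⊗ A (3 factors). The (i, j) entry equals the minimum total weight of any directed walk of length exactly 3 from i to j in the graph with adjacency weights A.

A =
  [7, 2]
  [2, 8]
A^⊗3 =
  [11, 6]
  [6, 11]

Each entry (A^⊗3)_ij equals the minimum over all length-3 walks i = v_0 → v_1 → … → v_3 = j of Σ_t A[v_t][v_{t+1}]. For example, for (i, j) = (0, 1) we minimise over 4 possible intermediate vertex sequences; the minimum is 6, attained along the walk 0 → 1 → 0 → 1.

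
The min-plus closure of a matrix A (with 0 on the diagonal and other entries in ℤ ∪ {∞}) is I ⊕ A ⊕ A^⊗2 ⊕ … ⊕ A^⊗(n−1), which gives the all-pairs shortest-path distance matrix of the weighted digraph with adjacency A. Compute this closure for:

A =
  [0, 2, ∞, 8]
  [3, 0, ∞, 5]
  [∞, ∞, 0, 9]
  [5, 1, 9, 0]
Closure =
  [0, 2, 16, 7]
  [3, 0, 14, 5]
  [13, 10, 0, 9]
  [4, 1, 9, 0]

This is the Floyd-Warshall all-pairs shortest-path computation. For each intermediate vertex k = 0, 1, …, 3, update dist[i][j] ← min(dist[i][j], dist[i][k] + dist[k][j]). The final matrix gives, for each (i, j), the minimum total weight of any directed path from i to j (possibly empty when i = j).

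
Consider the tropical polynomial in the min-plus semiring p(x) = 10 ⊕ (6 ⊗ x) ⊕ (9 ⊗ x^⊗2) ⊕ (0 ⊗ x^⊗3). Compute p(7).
p(7) = 10

A tropical monomial a ⊗ x^⊗i evaluates to a + i · x. Evaluating each term at x = 7:
  Term 0 contributes 10 + 0 · 7 = 10
  Term 1 contributes 6 + 1 · 7 = 13
  Term 2 contributes 9 + 2 · 7 = 23
  Term 3 contributes 0 + 3 · 7 = 21
p(7) = ⊕ of these = min[10, 13, 23, 21] = 10.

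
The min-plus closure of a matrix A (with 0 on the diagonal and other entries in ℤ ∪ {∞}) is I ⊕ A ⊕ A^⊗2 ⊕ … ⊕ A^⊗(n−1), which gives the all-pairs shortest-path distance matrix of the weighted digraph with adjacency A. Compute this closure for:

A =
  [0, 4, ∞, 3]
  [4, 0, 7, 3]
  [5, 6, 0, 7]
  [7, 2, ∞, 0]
Closure =
  [0, 4, 11, 3]
  [4, 0, 7, 3]
  [5, 6, 0, 7]
  [6, 2, 9, 0]

This is the Floyd-Warshall all-pairs shortest-path computation. For each intermediate vertex k = 0, 1, …, 3, update dist[i][j] ← min(dist[i][j], dist[i][k] + dist[k][j]). The final matrix gives, for each (i, j), the minimum total weight of any directed path from i to j (possibly empty when i = j).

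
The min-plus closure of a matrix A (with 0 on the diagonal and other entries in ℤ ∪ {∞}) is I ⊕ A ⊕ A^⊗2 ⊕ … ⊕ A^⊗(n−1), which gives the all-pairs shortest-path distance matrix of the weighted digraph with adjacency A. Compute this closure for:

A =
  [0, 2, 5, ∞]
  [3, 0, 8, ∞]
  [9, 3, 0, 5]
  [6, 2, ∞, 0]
Closure =
  [0, 2, 5, 10]
  [3, 0, 8, 13]
  [6, 3, 0, 5]
  [5, 2, 10, 0]

This is the Floyd-Warshall all-pairs shortest-path computation. For each intermediate vertex k = 0, 1, …, 3, update dist[i][j] ← min(dist[i][j], dist[i][k] + dist[k][j]). The final matrix gives, for each (i, j), the minimum total weight of any directed path from i to j (possibly empty when i = j).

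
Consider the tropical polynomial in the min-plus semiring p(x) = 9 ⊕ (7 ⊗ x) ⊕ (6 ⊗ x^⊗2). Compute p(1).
p(1) = 8

A tropical monomial a ⊗ x^⊗i evaluates to a + i · x. Evaluating each term at x = 1:
  Term 0 contributes 9 + 0 · 1 = 9
  Term 1 contributes 7 + 1 · 1 = 8
  Term 2 contributes 6 + 2 · 1 = 8
p(1) = ⊕ of these = min[9, 8, 8] = 8.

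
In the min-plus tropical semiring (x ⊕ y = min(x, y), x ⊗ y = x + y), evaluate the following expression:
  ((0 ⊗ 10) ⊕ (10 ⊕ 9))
((0 ⊗ 10) ⊕ (10 ⊕ 9)) = 9

Expand innermost to outermost. Recall ⊕ takes the minimum of its arguments and ⊗ takes their sum. Working out the expression ((0 ⊗ 10) ⊕ (10 ⊕ 9)) gives 9.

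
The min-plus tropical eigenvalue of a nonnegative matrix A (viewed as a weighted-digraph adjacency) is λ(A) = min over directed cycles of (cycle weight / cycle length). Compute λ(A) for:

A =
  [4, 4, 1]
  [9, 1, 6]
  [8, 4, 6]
λ(A) = 1

Enumerate directed cycles and compute their means (weight / length). Sample:
  cycle 0 → 0: weight = 4, length = 1, mean = 4/1 ≈ 4.000
  cycle 1 → 1: weight = 1, length = 1, mean = 1/1 ≈ 1.000
  cycle 2 → 2: weight = 6, length = 1, mean = 6/1 ≈ 6.000
  cycle 0 → 1 → 0: weight = 13, length = 2, mean = 13/2 ≈ 6.500
  cycle 0 → 2 → 0: weight = 9, length = 2, mean = 9/2 ≈ 4.500
  cycle 1 → 0 → 1: weight = 13, length = 2, mean = 13/2 ≈ 6.500
Minimum mean = 1.000, attained e.g. along the cycle 1 → 1 with weight 1 and length 1. So λ(A) = 1/1 = 1.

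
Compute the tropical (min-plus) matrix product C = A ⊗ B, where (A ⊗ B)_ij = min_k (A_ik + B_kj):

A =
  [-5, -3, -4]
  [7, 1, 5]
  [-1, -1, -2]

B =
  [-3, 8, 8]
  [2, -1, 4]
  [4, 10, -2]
A ⊗ B =
  [-8, -4, -6]
  [3, 0, 3]
  [-4, -2, -4]

Apply the min-plus product entry-by-entry:
  C[0][0] = min over k of (A[0][0] + B[0][0] = -5 + -3 = -8, A[0][1] + B[1][0] = -3 + 2 = -1, A[0][2] + B[2][0] = -4 + 4 = 0) = -8 (attained at k = 0)
  C[0][1] = min over k of (A[0][0] + B[0][1] = -5 + 8 = 3, A[0][1] + B[1][1] = -3 + -1 = -4, A[0][2] + B[2][1] = -4 + 10 = 6) = -4 (attained at k = 1)
  C[0][2] = min over k of (A[0][0] + B[0][2] = -5 + 8 = 3, A[0][1] + B[1][2] = -3 + 4 = 1, A[0][2] + B[2][2] = -4 + -2 = -6) = -6 (attained at k = 2)
  C[1][0] = min over k of (A[1][0] + B[0][0] = 7 + -3 = 4, A[1][1] + B[1][0] = 1 + 2 = 3, A[1][2] + B[2][0] = 5 + 4 = 9) = 3 (attained at k = 1)
  C[1][1] = min over k of (A[1][0] + B[0][1] = 7 + 8 = 15, A[1][1] + B[1][1] = 1 + -1 = 0, A[1][2] + B[2][1] = 5 + 10 = 15) = 0 (attained at k = 1)
  C[1][2] = min over k of (A[1][0] + B[0][2] = 7 + 8 = 15, A[1][1] + B[1][2] = 1 + 4 = 5, A[1][2] + B[2][2] = 5 + -2 = 3) = 3 (attained at k = 2)
  C[2][0] = min over k of (A[2][0] + B[0][0] = -1 + -3 = -4, A[2][1] + B[1][0] = -1 + 2 = 1, A[2][2] + B[2][0] = -2 + 4 = 2) = -4 (attained at k = 0)
  C[2][1] = min over k of (A[2][0] + B[0][1] = -1 + 8 = 7, A[2][1] + B[1][1] = -1 + -1 = -2, A[2][2] + B[2][1] = -2 + 10 = 8) = -2 (attained at k = 1)
  C[2][2] = min over k of (A[2][0] + B[0][2] = -1 + 8 = 7, A[2][1] + B[1][2] = -1 + 4 = 3, A[2][2] + B[2][2] = -2 + -2 = -4) = -4 (attained at k = 2)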